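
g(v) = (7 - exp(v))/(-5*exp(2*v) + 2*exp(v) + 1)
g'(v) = (7 - exp(v))*(10*exp(2*v) - 2*exp(v))/(-5*exp(2*v) + 2*exp(v) + 1)^2 - exp(v)/(-5*exp(2*v) + 2*exp(v) + 1) = 5*(-exp(2*v) + 14*exp(v) - 3)*exp(v)/(25*exp(4*v) - 20*exp(3*v) - 6*exp(2*v) + 4*exp(v) + 1)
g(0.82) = -0.23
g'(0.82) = 0.66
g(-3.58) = 6.63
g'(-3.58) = -0.33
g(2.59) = 0.01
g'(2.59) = 0.00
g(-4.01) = 6.75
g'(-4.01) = -0.23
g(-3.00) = 6.39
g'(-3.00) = -0.49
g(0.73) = -0.30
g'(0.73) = 0.84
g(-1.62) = 5.67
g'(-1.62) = -0.18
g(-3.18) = 6.48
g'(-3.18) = -0.44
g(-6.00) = 6.96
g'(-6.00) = -0.04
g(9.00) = 0.00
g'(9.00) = 0.00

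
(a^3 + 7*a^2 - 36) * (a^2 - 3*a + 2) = a^5 + 4*a^4 - 19*a^3 - 22*a^2 + 108*a - 72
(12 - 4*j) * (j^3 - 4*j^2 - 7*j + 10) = -4*j^4 + 28*j^3 - 20*j^2 - 124*j + 120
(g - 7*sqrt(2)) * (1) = g - 7*sqrt(2)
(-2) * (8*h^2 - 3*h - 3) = -16*h^2 + 6*h + 6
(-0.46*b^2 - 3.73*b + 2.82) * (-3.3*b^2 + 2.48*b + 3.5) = 1.518*b^4 + 11.1682*b^3 - 20.1664*b^2 - 6.0614*b + 9.87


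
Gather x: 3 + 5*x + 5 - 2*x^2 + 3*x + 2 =-2*x^2 + 8*x + 10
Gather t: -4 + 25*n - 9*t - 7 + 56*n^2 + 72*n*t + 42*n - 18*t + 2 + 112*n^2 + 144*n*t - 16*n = 168*n^2 + 51*n + t*(216*n - 27) - 9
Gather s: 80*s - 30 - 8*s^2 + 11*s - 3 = -8*s^2 + 91*s - 33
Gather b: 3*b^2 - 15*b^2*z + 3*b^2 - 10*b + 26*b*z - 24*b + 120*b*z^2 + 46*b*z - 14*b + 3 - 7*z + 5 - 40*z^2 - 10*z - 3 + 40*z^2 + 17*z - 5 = b^2*(6 - 15*z) + b*(120*z^2 + 72*z - 48)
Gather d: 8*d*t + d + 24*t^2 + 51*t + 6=d*(8*t + 1) + 24*t^2 + 51*t + 6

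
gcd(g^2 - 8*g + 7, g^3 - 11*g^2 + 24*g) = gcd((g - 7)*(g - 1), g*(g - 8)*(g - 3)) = 1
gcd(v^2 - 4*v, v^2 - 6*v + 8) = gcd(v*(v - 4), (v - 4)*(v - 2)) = v - 4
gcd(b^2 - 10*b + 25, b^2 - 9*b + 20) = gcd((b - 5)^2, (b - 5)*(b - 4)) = b - 5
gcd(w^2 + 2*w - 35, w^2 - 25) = w - 5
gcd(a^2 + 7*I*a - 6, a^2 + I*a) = a + I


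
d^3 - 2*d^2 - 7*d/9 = d*(d - 7/3)*(d + 1/3)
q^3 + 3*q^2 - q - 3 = (q - 1)*(q + 1)*(q + 3)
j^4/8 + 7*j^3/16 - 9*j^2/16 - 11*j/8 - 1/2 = (j/4 + 1)*(j/2 + 1/2)*(j - 2)*(j + 1/2)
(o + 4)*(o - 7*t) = o^2 - 7*o*t + 4*o - 28*t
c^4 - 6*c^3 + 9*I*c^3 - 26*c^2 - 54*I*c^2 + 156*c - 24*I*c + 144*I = (c - 6)*(c + 2*I)*(c + 3*I)*(c + 4*I)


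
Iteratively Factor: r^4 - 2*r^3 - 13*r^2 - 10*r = (r + 1)*(r^3 - 3*r^2 - 10*r) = r*(r + 1)*(r^2 - 3*r - 10) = r*(r + 1)*(r + 2)*(r - 5)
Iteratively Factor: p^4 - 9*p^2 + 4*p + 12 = (p + 3)*(p^3 - 3*p^2 + 4) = (p - 2)*(p + 3)*(p^2 - p - 2) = (p - 2)*(p + 1)*(p + 3)*(p - 2)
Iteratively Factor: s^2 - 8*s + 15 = (s - 5)*(s - 3)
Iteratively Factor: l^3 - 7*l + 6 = (l + 3)*(l^2 - 3*l + 2) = (l - 2)*(l + 3)*(l - 1)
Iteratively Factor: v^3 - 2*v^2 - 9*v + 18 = (v - 3)*(v^2 + v - 6) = (v - 3)*(v + 3)*(v - 2)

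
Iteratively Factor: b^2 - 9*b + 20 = (b - 4)*(b - 5)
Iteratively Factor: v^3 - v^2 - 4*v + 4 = (v - 1)*(v^2 - 4) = (v - 1)*(v + 2)*(v - 2)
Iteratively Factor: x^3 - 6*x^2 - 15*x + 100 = (x - 5)*(x^2 - x - 20) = (x - 5)*(x + 4)*(x - 5)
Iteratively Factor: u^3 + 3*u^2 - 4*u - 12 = (u + 2)*(u^2 + u - 6) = (u + 2)*(u + 3)*(u - 2)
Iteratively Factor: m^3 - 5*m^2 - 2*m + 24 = (m - 3)*(m^2 - 2*m - 8) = (m - 3)*(m + 2)*(m - 4)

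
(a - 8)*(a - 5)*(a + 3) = a^3 - 10*a^2 + a + 120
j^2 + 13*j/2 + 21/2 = (j + 3)*(j + 7/2)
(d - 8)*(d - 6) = d^2 - 14*d + 48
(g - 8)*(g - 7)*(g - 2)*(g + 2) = g^4 - 15*g^3 + 52*g^2 + 60*g - 224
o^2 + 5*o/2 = o*(o + 5/2)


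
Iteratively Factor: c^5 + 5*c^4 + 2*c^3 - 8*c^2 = (c + 4)*(c^4 + c^3 - 2*c^2) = (c + 2)*(c + 4)*(c^3 - c^2) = (c - 1)*(c + 2)*(c + 4)*(c^2) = c*(c - 1)*(c + 2)*(c + 4)*(c)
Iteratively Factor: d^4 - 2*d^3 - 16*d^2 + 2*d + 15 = (d - 5)*(d^3 + 3*d^2 - d - 3) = (d - 5)*(d + 3)*(d^2 - 1) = (d - 5)*(d + 1)*(d + 3)*(d - 1)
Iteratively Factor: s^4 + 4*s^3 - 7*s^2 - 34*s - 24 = (s - 3)*(s^3 + 7*s^2 + 14*s + 8) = (s - 3)*(s + 4)*(s^2 + 3*s + 2) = (s - 3)*(s + 2)*(s + 4)*(s + 1)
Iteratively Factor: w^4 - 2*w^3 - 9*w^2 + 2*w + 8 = (w + 2)*(w^3 - 4*w^2 - w + 4) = (w - 1)*(w + 2)*(w^2 - 3*w - 4) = (w - 1)*(w + 1)*(w + 2)*(w - 4)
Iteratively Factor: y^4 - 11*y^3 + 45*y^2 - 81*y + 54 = (y - 3)*(y^3 - 8*y^2 + 21*y - 18) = (y - 3)*(y - 2)*(y^2 - 6*y + 9) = (y - 3)^2*(y - 2)*(y - 3)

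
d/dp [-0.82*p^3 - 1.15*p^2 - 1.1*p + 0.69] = -2.46*p^2 - 2.3*p - 1.1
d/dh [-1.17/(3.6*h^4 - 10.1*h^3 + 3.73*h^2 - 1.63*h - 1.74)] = (16.848*h^3 - 35.451*h^2 + 8.7282*h - 1.9071)/(-3.6*h^4 + 10.1*h^3 - 3.73*h^2 + 1.63*h + 1.74)^2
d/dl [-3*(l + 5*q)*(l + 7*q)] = -6*l - 36*q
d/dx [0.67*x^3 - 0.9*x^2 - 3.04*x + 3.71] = 2.01*x^2 - 1.8*x - 3.04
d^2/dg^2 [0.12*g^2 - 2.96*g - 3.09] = 0.240000000000000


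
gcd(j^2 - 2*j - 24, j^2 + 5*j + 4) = j + 4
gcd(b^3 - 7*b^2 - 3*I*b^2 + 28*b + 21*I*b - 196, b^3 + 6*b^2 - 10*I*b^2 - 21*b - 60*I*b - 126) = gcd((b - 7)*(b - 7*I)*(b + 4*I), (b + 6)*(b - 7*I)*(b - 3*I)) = b - 7*I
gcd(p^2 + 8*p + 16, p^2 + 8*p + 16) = p^2 + 8*p + 16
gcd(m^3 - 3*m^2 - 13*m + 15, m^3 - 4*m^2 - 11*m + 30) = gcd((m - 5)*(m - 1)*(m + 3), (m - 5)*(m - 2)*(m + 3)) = m^2 - 2*m - 15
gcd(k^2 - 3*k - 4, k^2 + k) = k + 1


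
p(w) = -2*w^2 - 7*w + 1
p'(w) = -4*w - 7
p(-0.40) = 3.48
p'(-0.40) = -5.40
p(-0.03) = 1.21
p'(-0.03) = -6.88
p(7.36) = -158.86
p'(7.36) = -36.44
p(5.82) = -107.48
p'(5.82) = -30.28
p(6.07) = -115.18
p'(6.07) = -31.28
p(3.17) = -41.29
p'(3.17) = -19.68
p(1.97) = -20.55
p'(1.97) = -14.88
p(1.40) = -12.72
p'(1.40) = -12.60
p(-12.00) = -203.00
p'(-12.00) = 41.00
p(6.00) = -113.00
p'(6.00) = -31.00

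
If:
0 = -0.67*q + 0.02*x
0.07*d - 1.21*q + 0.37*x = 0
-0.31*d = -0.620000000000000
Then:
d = 2.00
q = -0.01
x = -0.42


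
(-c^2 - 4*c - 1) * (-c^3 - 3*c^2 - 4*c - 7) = c^5 + 7*c^4 + 17*c^3 + 26*c^2 + 32*c + 7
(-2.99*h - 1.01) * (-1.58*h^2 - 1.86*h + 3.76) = 4.7242*h^3 + 7.1572*h^2 - 9.3638*h - 3.7976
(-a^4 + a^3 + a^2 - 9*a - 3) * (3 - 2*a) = 2*a^5 - 5*a^4 + a^3 + 21*a^2 - 21*a - 9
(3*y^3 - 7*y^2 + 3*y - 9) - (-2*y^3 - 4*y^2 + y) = 5*y^3 - 3*y^2 + 2*y - 9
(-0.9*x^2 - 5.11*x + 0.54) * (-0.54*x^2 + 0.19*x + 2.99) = 0.486*x^4 + 2.5884*x^3 - 3.9535*x^2 - 15.1763*x + 1.6146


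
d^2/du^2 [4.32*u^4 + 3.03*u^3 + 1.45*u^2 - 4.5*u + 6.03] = 51.84*u^2 + 18.18*u + 2.9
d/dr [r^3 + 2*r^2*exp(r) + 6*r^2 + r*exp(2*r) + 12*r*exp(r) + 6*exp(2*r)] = 2*r^2*exp(r) + 3*r^2 + 2*r*exp(2*r) + 16*r*exp(r) + 12*r + 13*exp(2*r) + 12*exp(r)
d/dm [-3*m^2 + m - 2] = 1 - 6*m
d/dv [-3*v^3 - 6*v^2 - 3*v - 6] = -9*v^2 - 12*v - 3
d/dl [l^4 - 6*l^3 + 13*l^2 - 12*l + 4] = 4*l^3 - 18*l^2 + 26*l - 12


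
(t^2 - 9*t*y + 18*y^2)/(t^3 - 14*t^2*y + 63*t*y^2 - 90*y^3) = 1/(t - 5*y)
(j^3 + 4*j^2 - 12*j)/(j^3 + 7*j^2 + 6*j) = (j - 2)/(j + 1)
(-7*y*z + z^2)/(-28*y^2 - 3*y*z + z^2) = z/(4*y + z)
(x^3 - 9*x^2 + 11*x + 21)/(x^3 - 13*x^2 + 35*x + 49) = (x - 3)/(x - 7)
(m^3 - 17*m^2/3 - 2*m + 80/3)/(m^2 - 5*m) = m - 2/3 - 16/(3*m)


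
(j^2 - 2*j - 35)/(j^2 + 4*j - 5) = (j - 7)/(j - 1)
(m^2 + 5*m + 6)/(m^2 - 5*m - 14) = (m + 3)/(m - 7)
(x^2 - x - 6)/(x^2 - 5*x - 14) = (x - 3)/(x - 7)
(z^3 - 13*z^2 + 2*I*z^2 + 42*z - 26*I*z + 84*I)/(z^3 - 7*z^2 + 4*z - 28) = (z - 6)/(z - 2*I)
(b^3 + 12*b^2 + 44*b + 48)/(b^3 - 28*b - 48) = (b + 6)/(b - 6)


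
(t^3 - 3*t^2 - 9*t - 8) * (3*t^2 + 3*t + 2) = 3*t^5 - 6*t^4 - 34*t^3 - 57*t^2 - 42*t - 16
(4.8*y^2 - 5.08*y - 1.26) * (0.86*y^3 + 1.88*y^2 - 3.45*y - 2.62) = 4.128*y^5 + 4.6552*y^4 - 27.194*y^3 + 2.5812*y^2 + 17.6566*y + 3.3012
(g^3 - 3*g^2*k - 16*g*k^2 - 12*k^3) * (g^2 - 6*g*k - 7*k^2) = g^5 - 9*g^4*k - 5*g^3*k^2 + 105*g^2*k^3 + 184*g*k^4 + 84*k^5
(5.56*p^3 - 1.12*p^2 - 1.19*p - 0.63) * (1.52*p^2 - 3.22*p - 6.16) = 8.4512*p^5 - 19.6056*p^4 - 32.452*p^3 + 9.7734*p^2 + 9.359*p + 3.8808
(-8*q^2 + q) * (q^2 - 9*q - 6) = -8*q^4 + 73*q^3 + 39*q^2 - 6*q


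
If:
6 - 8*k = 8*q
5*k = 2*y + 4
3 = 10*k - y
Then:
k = 2/15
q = 37/60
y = -5/3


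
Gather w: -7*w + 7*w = 0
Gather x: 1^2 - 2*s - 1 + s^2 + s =s^2 - s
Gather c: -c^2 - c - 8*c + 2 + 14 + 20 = -c^2 - 9*c + 36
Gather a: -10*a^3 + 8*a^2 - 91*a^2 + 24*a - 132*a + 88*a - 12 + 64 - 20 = -10*a^3 - 83*a^2 - 20*a + 32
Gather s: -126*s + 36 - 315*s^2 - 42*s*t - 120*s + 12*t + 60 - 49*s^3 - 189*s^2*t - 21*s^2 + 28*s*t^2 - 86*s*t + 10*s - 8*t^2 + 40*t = -49*s^3 + s^2*(-189*t - 336) + s*(28*t^2 - 128*t - 236) - 8*t^2 + 52*t + 96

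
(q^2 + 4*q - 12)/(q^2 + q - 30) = (q - 2)/(q - 5)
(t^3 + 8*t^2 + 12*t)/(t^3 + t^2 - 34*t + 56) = t*(t^2 + 8*t + 12)/(t^3 + t^2 - 34*t + 56)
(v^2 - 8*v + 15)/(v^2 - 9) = (v - 5)/(v + 3)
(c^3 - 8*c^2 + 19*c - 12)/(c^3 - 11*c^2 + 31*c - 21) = (c - 4)/(c - 7)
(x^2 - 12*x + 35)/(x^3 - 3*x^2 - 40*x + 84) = (x - 5)/(x^2 + 4*x - 12)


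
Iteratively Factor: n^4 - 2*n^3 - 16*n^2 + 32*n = (n)*(n^3 - 2*n^2 - 16*n + 32) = n*(n + 4)*(n^2 - 6*n + 8) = n*(n - 4)*(n + 4)*(n - 2)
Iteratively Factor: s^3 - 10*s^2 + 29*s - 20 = (s - 1)*(s^2 - 9*s + 20) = (s - 4)*(s - 1)*(s - 5)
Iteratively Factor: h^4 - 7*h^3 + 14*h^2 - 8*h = (h - 1)*(h^3 - 6*h^2 + 8*h) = (h - 2)*(h - 1)*(h^2 - 4*h) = h*(h - 2)*(h - 1)*(h - 4)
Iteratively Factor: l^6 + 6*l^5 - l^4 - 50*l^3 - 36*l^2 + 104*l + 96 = (l + 1)*(l^5 + 5*l^4 - 6*l^3 - 44*l^2 + 8*l + 96) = (l + 1)*(l + 4)*(l^4 + l^3 - 10*l^2 - 4*l + 24) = (l - 2)*(l + 1)*(l + 4)*(l^3 + 3*l^2 - 4*l - 12) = (l - 2)^2*(l + 1)*(l + 4)*(l^2 + 5*l + 6) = (l - 2)^2*(l + 1)*(l + 3)*(l + 4)*(l + 2)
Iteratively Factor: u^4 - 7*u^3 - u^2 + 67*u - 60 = (u - 5)*(u^3 - 2*u^2 - 11*u + 12) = (u - 5)*(u + 3)*(u^2 - 5*u + 4) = (u - 5)*(u - 4)*(u + 3)*(u - 1)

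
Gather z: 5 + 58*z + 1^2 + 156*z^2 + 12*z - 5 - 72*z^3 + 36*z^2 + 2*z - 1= -72*z^3 + 192*z^2 + 72*z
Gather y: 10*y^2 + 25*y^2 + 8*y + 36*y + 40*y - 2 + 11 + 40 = 35*y^2 + 84*y + 49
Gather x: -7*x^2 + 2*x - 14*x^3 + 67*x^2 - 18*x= -14*x^3 + 60*x^2 - 16*x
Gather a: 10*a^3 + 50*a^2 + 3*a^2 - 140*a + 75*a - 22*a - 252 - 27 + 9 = 10*a^3 + 53*a^2 - 87*a - 270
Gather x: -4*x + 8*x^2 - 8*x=8*x^2 - 12*x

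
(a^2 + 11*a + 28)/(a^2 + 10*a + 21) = (a + 4)/(a + 3)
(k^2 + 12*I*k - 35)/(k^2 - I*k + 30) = (k + 7*I)/(k - 6*I)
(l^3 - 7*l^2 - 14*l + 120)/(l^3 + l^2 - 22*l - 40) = (l - 6)/(l + 2)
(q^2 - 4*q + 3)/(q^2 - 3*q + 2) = (q - 3)/(q - 2)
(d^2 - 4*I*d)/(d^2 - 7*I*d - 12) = d/(d - 3*I)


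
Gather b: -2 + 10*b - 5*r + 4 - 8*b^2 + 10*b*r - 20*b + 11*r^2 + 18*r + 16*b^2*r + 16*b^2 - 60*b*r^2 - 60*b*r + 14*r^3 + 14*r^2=b^2*(16*r + 8) + b*(-60*r^2 - 50*r - 10) + 14*r^3 + 25*r^2 + 13*r + 2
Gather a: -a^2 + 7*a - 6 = -a^2 + 7*a - 6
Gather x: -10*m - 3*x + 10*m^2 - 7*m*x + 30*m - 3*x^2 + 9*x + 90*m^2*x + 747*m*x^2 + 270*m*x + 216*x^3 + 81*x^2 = 10*m^2 + 20*m + 216*x^3 + x^2*(747*m + 78) + x*(90*m^2 + 263*m + 6)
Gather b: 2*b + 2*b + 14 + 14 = 4*b + 28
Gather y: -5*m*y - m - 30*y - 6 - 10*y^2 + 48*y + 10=-m - 10*y^2 + y*(18 - 5*m) + 4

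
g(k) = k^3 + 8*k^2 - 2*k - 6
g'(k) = 3*k^2 + 16*k - 2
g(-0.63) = -1.81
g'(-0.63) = -10.89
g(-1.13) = 5.03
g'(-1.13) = -16.25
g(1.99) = 29.58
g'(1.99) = 41.72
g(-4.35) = 71.77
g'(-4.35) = -14.83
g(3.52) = 129.70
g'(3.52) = 91.49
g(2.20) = 38.97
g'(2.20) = 47.72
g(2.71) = 67.24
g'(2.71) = 63.39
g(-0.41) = -3.90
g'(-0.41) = -8.06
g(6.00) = 486.00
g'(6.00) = 202.00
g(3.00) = 87.00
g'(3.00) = 73.00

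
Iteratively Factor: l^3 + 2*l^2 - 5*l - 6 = (l - 2)*(l^2 + 4*l + 3) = (l - 2)*(l + 3)*(l + 1)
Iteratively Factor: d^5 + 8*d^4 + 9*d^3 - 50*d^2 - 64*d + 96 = (d - 1)*(d^4 + 9*d^3 + 18*d^2 - 32*d - 96) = (d - 1)*(d + 3)*(d^3 + 6*d^2 - 32) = (d - 1)*(d + 3)*(d + 4)*(d^2 + 2*d - 8) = (d - 2)*(d - 1)*(d + 3)*(d + 4)*(d + 4)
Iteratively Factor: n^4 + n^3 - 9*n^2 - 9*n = (n + 1)*(n^3 - 9*n) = (n - 3)*(n + 1)*(n^2 + 3*n) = n*(n - 3)*(n + 1)*(n + 3)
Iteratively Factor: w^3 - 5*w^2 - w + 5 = (w - 1)*(w^2 - 4*w - 5) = (w - 5)*(w - 1)*(w + 1)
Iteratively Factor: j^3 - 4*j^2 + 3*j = (j - 1)*(j^2 - 3*j) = j*(j - 1)*(j - 3)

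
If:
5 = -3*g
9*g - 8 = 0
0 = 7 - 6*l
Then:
No Solution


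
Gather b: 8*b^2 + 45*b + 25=8*b^2 + 45*b + 25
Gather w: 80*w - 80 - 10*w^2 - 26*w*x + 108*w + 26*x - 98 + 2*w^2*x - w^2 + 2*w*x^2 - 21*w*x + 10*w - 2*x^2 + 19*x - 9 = w^2*(2*x - 11) + w*(2*x^2 - 47*x + 198) - 2*x^2 + 45*x - 187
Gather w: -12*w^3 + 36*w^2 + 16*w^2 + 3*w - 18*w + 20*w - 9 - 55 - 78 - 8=-12*w^3 + 52*w^2 + 5*w - 150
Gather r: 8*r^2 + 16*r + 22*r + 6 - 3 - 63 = 8*r^2 + 38*r - 60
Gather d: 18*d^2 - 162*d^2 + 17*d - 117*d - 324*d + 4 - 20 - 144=-144*d^2 - 424*d - 160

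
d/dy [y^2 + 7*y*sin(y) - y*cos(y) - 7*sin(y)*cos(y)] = y*sin(y) + 7*y*cos(y) + 2*y + 7*sin(y) - cos(y) - 7*cos(2*y)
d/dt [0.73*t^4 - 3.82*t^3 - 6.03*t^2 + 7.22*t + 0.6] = 2.92*t^3 - 11.46*t^2 - 12.06*t + 7.22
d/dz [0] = 0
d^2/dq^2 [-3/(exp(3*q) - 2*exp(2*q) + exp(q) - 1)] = 3*(-2*(3*exp(2*q) - 4*exp(q) + 1)^2*exp(q) + (9*exp(2*q) - 8*exp(q) + 1)*(exp(3*q) - 2*exp(2*q) + exp(q) - 1))*exp(q)/(exp(3*q) - 2*exp(2*q) + exp(q) - 1)^3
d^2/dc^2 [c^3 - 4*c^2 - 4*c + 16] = 6*c - 8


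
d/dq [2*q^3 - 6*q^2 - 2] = 6*q*(q - 2)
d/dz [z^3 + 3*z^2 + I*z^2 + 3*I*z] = 3*z^2 + 2*z*(3 + I) + 3*I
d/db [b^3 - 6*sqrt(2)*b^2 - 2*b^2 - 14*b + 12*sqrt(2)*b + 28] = 3*b^2 - 12*sqrt(2)*b - 4*b - 14 + 12*sqrt(2)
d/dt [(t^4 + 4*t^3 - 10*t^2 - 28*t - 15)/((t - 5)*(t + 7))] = 2*(t^5 + 5*t^4 - 62*t^3 - 206*t^2 + 365*t + 505)/(t^4 + 4*t^3 - 66*t^2 - 140*t + 1225)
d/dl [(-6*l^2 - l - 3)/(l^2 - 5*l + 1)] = (31*l^2 - 6*l - 16)/(l^4 - 10*l^3 + 27*l^2 - 10*l + 1)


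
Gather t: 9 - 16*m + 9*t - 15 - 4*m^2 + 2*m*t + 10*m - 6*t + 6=-4*m^2 - 6*m + t*(2*m + 3)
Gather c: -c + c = 0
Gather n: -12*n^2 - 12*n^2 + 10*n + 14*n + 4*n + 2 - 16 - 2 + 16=-24*n^2 + 28*n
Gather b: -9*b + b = -8*b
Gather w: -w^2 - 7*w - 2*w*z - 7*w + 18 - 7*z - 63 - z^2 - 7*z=-w^2 + w*(-2*z - 14) - z^2 - 14*z - 45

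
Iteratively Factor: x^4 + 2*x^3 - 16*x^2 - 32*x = (x + 2)*(x^3 - 16*x) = (x - 4)*(x + 2)*(x^2 + 4*x) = x*(x - 4)*(x + 2)*(x + 4)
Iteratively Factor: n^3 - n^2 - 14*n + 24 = (n + 4)*(n^2 - 5*n + 6) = (n - 3)*(n + 4)*(n - 2)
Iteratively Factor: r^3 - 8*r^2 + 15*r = (r)*(r^2 - 8*r + 15) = r*(r - 3)*(r - 5)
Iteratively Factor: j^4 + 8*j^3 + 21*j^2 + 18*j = (j + 2)*(j^3 + 6*j^2 + 9*j) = j*(j + 2)*(j^2 + 6*j + 9) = j*(j + 2)*(j + 3)*(j + 3)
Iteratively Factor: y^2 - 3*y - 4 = (y - 4)*(y + 1)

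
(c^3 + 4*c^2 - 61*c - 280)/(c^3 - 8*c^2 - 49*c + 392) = (c + 5)/(c - 7)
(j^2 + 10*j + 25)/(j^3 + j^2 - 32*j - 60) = (j + 5)/(j^2 - 4*j - 12)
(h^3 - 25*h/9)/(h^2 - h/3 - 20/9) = h*(3*h + 5)/(3*h + 4)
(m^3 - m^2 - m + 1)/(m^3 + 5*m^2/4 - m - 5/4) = 4*(m - 1)/(4*m + 5)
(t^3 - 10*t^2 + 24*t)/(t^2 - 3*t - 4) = t*(t - 6)/(t + 1)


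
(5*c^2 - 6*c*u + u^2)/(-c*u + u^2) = (-5*c + u)/u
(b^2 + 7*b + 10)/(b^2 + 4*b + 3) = (b^2 + 7*b + 10)/(b^2 + 4*b + 3)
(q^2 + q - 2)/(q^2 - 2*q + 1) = (q + 2)/(q - 1)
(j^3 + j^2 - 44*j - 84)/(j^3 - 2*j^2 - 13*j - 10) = (j^2 - j - 42)/(j^2 - 4*j - 5)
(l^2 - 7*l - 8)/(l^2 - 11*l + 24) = (l + 1)/(l - 3)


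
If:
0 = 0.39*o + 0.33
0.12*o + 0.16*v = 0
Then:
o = -0.85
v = 0.63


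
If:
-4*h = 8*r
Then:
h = -2*r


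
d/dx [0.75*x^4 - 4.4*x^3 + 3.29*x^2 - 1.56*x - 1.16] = 3.0*x^3 - 13.2*x^2 + 6.58*x - 1.56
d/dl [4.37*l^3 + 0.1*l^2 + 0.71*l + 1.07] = 13.11*l^2 + 0.2*l + 0.71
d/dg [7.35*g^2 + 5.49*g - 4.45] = 14.7*g + 5.49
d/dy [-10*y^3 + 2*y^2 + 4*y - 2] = -30*y^2 + 4*y + 4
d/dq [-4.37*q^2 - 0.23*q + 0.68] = -8.74*q - 0.23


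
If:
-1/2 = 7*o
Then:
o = -1/14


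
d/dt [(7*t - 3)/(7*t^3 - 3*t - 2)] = (49*t^3 - 21*t - 3*(7*t - 3)*(7*t^2 - 1) - 14)/(-7*t^3 + 3*t + 2)^2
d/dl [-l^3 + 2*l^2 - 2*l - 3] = -3*l^2 + 4*l - 2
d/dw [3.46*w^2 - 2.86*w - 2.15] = 6.92*w - 2.86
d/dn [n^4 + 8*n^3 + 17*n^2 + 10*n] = 4*n^3 + 24*n^2 + 34*n + 10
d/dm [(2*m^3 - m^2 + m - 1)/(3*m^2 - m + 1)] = 2*m*(3*m^3 - 2*m^2 + 2*m + 2)/(9*m^4 - 6*m^3 + 7*m^2 - 2*m + 1)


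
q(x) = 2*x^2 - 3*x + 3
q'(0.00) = -3.00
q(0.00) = 3.00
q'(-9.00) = -39.00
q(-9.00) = 192.00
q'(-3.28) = -16.12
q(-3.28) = 34.36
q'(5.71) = 19.84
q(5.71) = 51.08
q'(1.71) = 3.84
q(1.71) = 3.72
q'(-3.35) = -16.40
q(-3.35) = 35.50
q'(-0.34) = -4.36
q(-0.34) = 4.25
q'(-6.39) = -28.56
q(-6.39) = 103.83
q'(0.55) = -0.80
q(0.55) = 1.96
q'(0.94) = 0.76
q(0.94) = 1.95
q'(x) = 4*x - 3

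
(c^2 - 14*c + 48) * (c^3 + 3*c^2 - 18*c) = c^5 - 11*c^4 - 12*c^3 + 396*c^2 - 864*c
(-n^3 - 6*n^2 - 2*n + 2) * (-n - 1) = n^4 + 7*n^3 + 8*n^2 - 2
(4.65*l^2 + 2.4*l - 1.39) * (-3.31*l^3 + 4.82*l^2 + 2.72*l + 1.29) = -15.3915*l^5 + 14.469*l^4 + 28.8169*l^3 + 5.8267*l^2 - 0.6848*l - 1.7931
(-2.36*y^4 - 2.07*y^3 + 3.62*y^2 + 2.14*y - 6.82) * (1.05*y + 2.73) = -2.478*y^5 - 8.6163*y^4 - 1.8501*y^3 + 12.1296*y^2 - 1.3188*y - 18.6186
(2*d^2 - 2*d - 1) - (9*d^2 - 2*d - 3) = 2 - 7*d^2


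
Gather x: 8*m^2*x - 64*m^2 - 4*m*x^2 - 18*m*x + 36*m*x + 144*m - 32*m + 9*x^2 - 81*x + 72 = -64*m^2 + 112*m + x^2*(9 - 4*m) + x*(8*m^2 + 18*m - 81) + 72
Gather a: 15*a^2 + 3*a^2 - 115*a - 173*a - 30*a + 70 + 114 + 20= 18*a^2 - 318*a + 204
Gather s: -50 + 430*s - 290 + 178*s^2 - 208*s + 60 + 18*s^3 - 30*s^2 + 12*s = 18*s^3 + 148*s^2 + 234*s - 280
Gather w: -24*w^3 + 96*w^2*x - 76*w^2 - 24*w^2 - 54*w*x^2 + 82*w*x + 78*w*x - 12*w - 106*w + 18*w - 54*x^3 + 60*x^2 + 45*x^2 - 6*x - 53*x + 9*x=-24*w^3 + w^2*(96*x - 100) + w*(-54*x^2 + 160*x - 100) - 54*x^3 + 105*x^2 - 50*x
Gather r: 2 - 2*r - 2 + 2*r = 0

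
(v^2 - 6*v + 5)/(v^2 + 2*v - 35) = (v - 1)/(v + 7)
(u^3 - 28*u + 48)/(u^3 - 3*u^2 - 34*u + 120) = (u - 2)/(u - 5)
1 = 1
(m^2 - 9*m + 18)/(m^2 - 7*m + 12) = (m - 6)/(m - 4)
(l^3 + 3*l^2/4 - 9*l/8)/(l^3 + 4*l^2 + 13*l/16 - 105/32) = 4*l*(2*l + 3)/(8*l^2 + 38*l + 35)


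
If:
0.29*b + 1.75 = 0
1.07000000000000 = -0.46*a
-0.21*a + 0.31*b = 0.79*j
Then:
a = -2.33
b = -6.03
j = -1.75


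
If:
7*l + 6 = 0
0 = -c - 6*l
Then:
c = 36/7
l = -6/7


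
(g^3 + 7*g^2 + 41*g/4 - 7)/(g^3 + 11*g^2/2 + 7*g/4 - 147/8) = 2*(2*g^2 + 7*g - 4)/(4*g^2 + 8*g - 21)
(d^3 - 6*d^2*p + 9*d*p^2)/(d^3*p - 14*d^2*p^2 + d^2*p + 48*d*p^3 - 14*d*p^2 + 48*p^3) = d*(d^2 - 6*d*p + 9*p^2)/(p*(d^3 - 14*d^2*p + d^2 + 48*d*p^2 - 14*d*p + 48*p^2))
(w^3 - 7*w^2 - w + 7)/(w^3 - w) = (w - 7)/w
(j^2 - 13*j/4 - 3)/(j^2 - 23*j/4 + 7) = (4*j + 3)/(4*j - 7)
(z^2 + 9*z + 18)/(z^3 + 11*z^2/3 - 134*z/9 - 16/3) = 9*(z + 3)/(9*z^2 - 21*z - 8)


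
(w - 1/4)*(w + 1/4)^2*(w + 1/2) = w^4 + 3*w^3/4 + w^2/16 - 3*w/64 - 1/128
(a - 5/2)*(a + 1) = a^2 - 3*a/2 - 5/2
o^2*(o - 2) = o^3 - 2*o^2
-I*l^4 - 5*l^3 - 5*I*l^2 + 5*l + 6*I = (l - 1)*(l - 6*I)*(l + I)*(-I*l - I)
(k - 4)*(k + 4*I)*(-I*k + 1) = -I*k^3 + 5*k^2 + 4*I*k^2 - 20*k + 4*I*k - 16*I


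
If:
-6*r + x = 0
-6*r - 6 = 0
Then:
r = -1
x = -6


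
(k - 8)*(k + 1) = k^2 - 7*k - 8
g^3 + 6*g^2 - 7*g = g*(g - 1)*(g + 7)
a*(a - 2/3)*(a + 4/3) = a^3 + 2*a^2/3 - 8*a/9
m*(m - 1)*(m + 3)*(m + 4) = m^4 + 6*m^3 + 5*m^2 - 12*m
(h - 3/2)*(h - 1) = h^2 - 5*h/2 + 3/2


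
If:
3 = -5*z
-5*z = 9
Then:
No Solution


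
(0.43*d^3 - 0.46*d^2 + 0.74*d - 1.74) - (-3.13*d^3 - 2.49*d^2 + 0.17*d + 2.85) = 3.56*d^3 + 2.03*d^2 + 0.57*d - 4.59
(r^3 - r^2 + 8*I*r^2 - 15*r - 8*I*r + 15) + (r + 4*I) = r^3 - r^2 + 8*I*r^2 - 14*r - 8*I*r + 15 + 4*I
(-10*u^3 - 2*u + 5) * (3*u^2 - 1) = -30*u^5 + 4*u^3 + 15*u^2 + 2*u - 5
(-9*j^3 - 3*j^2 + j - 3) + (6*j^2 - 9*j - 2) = -9*j^3 + 3*j^2 - 8*j - 5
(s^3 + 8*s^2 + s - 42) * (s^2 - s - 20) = s^5 + 7*s^4 - 27*s^3 - 203*s^2 + 22*s + 840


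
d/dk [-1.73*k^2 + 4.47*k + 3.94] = 4.47 - 3.46*k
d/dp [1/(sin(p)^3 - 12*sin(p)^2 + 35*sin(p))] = (-3*cos(p) + 24/tan(p) - 35*cos(p)/sin(p)^2)/((sin(p) - 7)^2*(sin(p) - 5)^2)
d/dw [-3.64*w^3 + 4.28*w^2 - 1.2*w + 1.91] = -10.92*w^2 + 8.56*w - 1.2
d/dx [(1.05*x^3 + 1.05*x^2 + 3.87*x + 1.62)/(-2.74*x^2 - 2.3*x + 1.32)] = (-2.877*x^4 - 4.83*x^3 + 12.3468*x^2 + 11.6496*x + 8.8344)/(7.5076*x^4 + 12.604*x^3 - 1.9436*x^2 - 6.072*x + 1.7424)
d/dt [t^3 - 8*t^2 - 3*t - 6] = 3*t^2 - 16*t - 3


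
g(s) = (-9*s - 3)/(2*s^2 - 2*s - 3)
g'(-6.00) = 0.09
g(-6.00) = 0.63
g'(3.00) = 2.70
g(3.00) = -3.33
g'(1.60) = 73.97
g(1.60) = 16.11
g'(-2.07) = 0.78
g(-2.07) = 1.61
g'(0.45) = 2.46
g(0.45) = 2.02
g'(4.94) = 0.40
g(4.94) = -1.32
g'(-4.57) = 0.15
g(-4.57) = 0.80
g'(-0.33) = 4.22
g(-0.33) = 0.01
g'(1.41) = 21.68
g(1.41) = 8.51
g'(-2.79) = 0.39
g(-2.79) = 1.22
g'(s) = (2 - 4*s)*(-9*s - 3)/(2*s^2 - 2*s - 3)^2 - 9/(2*s^2 - 2*s - 3)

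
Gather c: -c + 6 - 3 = 3 - c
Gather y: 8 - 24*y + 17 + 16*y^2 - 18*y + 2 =16*y^2 - 42*y + 27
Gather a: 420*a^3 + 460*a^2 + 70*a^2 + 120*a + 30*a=420*a^3 + 530*a^2 + 150*a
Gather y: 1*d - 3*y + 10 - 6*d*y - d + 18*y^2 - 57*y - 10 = 18*y^2 + y*(-6*d - 60)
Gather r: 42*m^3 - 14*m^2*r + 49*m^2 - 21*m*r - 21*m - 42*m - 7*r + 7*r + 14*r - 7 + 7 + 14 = 42*m^3 + 49*m^2 - 63*m + r*(-14*m^2 - 21*m + 14) + 14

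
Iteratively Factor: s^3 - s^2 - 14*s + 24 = (s - 3)*(s^2 + 2*s - 8) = (s - 3)*(s + 4)*(s - 2)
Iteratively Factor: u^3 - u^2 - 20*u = (u - 5)*(u^2 + 4*u) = (u - 5)*(u + 4)*(u)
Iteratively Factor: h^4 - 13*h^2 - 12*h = (h + 1)*(h^3 - h^2 - 12*h) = h*(h + 1)*(h^2 - h - 12) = h*(h - 4)*(h + 1)*(h + 3)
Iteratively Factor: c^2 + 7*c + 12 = (c + 3)*(c + 4)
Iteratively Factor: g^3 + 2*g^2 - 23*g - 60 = (g + 3)*(g^2 - g - 20) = (g + 3)*(g + 4)*(g - 5)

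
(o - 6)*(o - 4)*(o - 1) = o^3 - 11*o^2 + 34*o - 24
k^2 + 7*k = k*(k + 7)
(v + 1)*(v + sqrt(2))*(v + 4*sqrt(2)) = v^3 + v^2 + 5*sqrt(2)*v^2 + 5*sqrt(2)*v + 8*v + 8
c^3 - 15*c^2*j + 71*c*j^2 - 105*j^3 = (c - 7*j)*(c - 5*j)*(c - 3*j)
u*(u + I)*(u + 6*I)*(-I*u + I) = -I*u^4 + 7*u^3 + I*u^3 - 7*u^2 + 6*I*u^2 - 6*I*u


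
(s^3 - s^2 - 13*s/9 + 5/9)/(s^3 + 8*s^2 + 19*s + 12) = (s^2 - 2*s + 5/9)/(s^2 + 7*s + 12)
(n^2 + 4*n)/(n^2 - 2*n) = (n + 4)/(n - 2)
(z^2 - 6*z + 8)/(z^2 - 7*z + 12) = (z - 2)/(z - 3)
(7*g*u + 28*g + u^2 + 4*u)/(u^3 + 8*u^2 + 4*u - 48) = (7*g + u)/(u^2 + 4*u - 12)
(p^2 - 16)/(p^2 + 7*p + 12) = (p - 4)/(p + 3)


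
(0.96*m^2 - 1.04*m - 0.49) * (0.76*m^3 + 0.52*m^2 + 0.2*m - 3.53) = 0.7296*m^5 - 0.2912*m^4 - 0.7212*m^3 - 3.8516*m^2 + 3.5732*m + 1.7297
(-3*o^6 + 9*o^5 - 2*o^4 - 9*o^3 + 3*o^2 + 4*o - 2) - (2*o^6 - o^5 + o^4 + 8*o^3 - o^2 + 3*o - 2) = -5*o^6 + 10*o^5 - 3*o^4 - 17*o^3 + 4*o^2 + o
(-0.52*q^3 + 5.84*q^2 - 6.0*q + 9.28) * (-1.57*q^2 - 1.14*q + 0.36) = 0.8164*q^5 - 8.576*q^4 + 2.5752*q^3 - 5.6272*q^2 - 12.7392*q + 3.3408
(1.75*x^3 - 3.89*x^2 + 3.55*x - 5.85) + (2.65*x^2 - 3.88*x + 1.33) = 1.75*x^3 - 1.24*x^2 - 0.33*x - 4.52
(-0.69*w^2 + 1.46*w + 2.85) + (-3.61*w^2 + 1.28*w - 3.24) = -4.3*w^2 + 2.74*w - 0.39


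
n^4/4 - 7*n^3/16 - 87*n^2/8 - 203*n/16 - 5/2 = (n/4 + 1/4)*(n - 8)*(n + 1/4)*(n + 5)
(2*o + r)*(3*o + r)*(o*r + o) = 6*o^3*r + 6*o^3 + 5*o^2*r^2 + 5*o^2*r + o*r^3 + o*r^2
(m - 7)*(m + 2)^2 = m^3 - 3*m^2 - 24*m - 28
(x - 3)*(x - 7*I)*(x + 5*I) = x^3 - 3*x^2 - 2*I*x^2 + 35*x + 6*I*x - 105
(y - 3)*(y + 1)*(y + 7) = y^3 + 5*y^2 - 17*y - 21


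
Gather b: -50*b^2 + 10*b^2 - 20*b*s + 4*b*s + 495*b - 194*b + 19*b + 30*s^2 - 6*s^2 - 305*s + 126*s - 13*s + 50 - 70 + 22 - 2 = -40*b^2 + b*(320 - 16*s) + 24*s^2 - 192*s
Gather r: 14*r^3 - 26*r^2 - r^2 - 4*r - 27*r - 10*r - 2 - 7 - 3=14*r^3 - 27*r^2 - 41*r - 12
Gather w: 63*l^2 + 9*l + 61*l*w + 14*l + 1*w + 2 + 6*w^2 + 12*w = 63*l^2 + 23*l + 6*w^2 + w*(61*l + 13) + 2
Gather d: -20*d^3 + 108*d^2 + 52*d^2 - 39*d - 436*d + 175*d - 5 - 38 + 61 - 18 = -20*d^3 + 160*d^2 - 300*d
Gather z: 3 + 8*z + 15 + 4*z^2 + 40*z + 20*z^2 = 24*z^2 + 48*z + 18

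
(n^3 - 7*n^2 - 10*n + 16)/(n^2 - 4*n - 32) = (n^2 + n - 2)/(n + 4)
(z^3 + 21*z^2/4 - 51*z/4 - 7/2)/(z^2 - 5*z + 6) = (4*z^2 + 29*z + 7)/(4*(z - 3))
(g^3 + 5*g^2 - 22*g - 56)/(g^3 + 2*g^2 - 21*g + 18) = (g^3 + 5*g^2 - 22*g - 56)/(g^3 + 2*g^2 - 21*g + 18)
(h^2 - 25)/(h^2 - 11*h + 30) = (h + 5)/(h - 6)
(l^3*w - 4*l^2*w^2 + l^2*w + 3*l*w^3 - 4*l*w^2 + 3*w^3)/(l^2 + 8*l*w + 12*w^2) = w*(l^3 - 4*l^2*w + l^2 + 3*l*w^2 - 4*l*w + 3*w^2)/(l^2 + 8*l*w + 12*w^2)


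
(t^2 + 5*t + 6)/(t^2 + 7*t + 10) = (t + 3)/(t + 5)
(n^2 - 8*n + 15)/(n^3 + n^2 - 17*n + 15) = (n - 5)/(n^2 + 4*n - 5)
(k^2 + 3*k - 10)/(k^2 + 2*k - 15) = (k - 2)/(k - 3)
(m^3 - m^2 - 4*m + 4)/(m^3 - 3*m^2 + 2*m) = (m + 2)/m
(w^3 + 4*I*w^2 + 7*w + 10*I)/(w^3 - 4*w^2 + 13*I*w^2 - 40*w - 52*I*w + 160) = (w^2 - I*w + 2)/(w^2 + w*(-4 + 8*I) - 32*I)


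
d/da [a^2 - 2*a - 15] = 2*a - 2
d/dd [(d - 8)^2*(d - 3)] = (d - 8)*(3*d - 14)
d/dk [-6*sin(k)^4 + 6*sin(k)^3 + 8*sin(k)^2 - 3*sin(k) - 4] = (-24*sin(k)^3 + 18*sin(k)^2 + 16*sin(k) - 3)*cos(k)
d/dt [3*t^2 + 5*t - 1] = 6*t + 5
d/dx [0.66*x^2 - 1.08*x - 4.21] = 1.32*x - 1.08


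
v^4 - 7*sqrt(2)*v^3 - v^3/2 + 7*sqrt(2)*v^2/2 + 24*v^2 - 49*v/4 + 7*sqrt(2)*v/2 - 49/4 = (v - 1)*(v + 1/2)*(v - 7*sqrt(2)/2)^2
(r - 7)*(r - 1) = r^2 - 8*r + 7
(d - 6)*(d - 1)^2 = d^3 - 8*d^2 + 13*d - 6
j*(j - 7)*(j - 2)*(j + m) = j^4 + j^3*m - 9*j^3 - 9*j^2*m + 14*j^2 + 14*j*m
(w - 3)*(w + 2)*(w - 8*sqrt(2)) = w^3 - 8*sqrt(2)*w^2 - w^2 - 6*w + 8*sqrt(2)*w + 48*sqrt(2)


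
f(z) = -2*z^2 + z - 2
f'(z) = 1 - 4*z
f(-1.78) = -10.12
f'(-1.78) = 8.12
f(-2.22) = -14.08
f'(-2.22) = 9.88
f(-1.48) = -7.86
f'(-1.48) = 6.92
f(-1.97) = -11.73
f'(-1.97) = 8.88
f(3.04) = -17.44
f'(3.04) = -11.16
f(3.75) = -26.38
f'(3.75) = -14.00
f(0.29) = -1.88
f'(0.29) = -0.16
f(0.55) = -2.06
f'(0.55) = -1.20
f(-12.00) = -302.00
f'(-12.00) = 49.00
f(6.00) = -68.00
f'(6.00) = -23.00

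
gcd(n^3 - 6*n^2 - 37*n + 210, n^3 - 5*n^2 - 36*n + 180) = n^2 + n - 30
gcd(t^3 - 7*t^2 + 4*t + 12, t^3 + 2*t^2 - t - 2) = t + 1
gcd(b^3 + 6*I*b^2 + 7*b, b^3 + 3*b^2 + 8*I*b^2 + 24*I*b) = b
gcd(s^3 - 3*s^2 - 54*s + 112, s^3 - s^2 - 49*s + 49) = s + 7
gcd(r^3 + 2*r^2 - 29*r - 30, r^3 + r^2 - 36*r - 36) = r^2 + 7*r + 6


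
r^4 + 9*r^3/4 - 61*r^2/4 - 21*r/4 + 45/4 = (r - 3)*(r - 3/4)*(r + 1)*(r + 5)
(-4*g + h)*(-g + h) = 4*g^2 - 5*g*h + h^2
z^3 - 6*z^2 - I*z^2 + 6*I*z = z*(z - 6)*(z - I)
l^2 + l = l*(l + 1)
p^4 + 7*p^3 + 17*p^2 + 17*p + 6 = (p + 1)^2*(p + 2)*(p + 3)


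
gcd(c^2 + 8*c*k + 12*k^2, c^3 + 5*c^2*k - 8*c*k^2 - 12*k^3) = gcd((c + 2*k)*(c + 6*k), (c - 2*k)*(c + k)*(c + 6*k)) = c + 6*k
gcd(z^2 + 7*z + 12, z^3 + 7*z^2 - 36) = z + 3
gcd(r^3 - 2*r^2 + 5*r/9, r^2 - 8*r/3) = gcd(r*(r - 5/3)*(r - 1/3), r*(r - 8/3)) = r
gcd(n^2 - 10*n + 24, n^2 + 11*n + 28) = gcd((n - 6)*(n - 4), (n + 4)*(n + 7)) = 1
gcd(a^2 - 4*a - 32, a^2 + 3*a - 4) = a + 4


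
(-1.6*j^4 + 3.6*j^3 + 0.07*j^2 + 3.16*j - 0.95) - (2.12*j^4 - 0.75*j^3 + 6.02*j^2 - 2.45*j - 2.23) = -3.72*j^4 + 4.35*j^3 - 5.95*j^2 + 5.61*j + 1.28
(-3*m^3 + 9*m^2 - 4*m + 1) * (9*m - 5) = -27*m^4 + 96*m^3 - 81*m^2 + 29*m - 5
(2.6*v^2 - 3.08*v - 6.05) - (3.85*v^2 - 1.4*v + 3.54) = -1.25*v^2 - 1.68*v - 9.59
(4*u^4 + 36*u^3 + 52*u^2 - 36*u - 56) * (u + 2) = 4*u^5 + 44*u^4 + 124*u^3 + 68*u^2 - 128*u - 112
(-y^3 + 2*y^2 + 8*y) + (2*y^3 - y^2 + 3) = y^3 + y^2 + 8*y + 3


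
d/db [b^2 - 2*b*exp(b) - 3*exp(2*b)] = -2*b*exp(b) + 2*b - 6*exp(2*b) - 2*exp(b)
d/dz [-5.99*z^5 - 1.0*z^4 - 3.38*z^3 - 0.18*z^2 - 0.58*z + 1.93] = -29.95*z^4 - 4.0*z^3 - 10.14*z^2 - 0.36*z - 0.58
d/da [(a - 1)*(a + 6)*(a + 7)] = 3*a^2 + 24*a + 29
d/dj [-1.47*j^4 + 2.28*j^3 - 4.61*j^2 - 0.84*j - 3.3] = -5.88*j^3 + 6.84*j^2 - 9.22*j - 0.84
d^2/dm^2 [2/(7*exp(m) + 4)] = (98*exp(m) - 56)*exp(m)/(7*exp(m) + 4)^3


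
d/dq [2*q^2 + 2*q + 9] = 4*q + 2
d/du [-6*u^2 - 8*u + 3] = -12*u - 8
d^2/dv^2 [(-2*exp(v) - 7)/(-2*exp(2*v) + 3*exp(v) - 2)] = (8*exp(4*v) + 124*exp(3*v) - 174*exp(2*v) - 37*exp(v) + 50)*exp(v)/(8*exp(6*v) - 36*exp(5*v) + 78*exp(4*v) - 99*exp(3*v) + 78*exp(2*v) - 36*exp(v) + 8)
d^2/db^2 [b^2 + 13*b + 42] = 2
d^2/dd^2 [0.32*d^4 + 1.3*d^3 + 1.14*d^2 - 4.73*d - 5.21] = 3.84*d^2 + 7.8*d + 2.28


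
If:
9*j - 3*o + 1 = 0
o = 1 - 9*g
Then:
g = 1/9 - o/9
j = o/3 - 1/9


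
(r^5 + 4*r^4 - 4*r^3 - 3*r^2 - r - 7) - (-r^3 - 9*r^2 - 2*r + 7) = r^5 + 4*r^4 - 3*r^3 + 6*r^2 + r - 14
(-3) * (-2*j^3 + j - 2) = 6*j^3 - 3*j + 6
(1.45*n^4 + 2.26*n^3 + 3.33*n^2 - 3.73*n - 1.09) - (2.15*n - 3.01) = 1.45*n^4 + 2.26*n^3 + 3.33*n^2 - 5.88*n + 1.92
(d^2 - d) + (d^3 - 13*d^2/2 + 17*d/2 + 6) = d^3 - 11*d^2/2 + 15*d/2 + 6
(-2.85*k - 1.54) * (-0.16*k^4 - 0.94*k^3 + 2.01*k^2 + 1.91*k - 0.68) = 0.456*k^5 + 2.9254*k^4 - 4.2809*k^3 - 8.5389*k^2 - 1.0034*k + 1.0472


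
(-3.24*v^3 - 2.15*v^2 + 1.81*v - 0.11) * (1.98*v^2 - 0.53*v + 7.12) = -6.4152*v^5 - 2.5398*v^4 - 18.3455*v^3 - 16.4851*v^2 + 12.9455*v - 0.7832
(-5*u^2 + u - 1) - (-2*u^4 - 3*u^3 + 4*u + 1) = 2*u^4 + 3*u^3 - 5*u^2 - 3*u - 2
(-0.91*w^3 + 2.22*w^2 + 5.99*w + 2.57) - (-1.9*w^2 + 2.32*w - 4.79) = -0.91*w^3 + 4.12*w^2 + 3.67*w + 7.36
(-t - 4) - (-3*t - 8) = 2*t + 4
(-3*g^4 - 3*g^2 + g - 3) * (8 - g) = 3*g^5 - 24*g^4 + 3*g^3 - 25*g^2 + 11*g - 24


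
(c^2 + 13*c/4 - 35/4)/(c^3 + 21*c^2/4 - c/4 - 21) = (c + 5)/(c^2 + 7*c + 12)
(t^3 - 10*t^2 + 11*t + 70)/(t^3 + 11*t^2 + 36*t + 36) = (t^2 - 12*t + 35)/(t^2 + 9*t + 18)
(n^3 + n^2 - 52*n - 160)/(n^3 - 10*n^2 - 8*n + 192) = (n + 5)/(n - 6)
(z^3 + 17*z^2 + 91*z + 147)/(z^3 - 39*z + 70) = (z^2 + 10*z + 21)/(z^2 - 7*z + 10)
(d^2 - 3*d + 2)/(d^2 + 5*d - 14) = (d - 1)/(d + 7)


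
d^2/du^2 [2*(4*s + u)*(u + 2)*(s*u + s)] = 4*s*(4*s + 3*u + 3)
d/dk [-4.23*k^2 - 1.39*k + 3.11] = -8.46*k - 1.39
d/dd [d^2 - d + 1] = 2*d - 1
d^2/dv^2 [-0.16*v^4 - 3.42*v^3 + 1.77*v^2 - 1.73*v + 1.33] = -1.92*v^2 - 20.52*v + 3.54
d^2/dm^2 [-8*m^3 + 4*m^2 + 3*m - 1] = 8 - 48*m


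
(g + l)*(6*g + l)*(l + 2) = 6*g^2*l + 12*g^2 + 7*g*l^2 + 14*g*l + l^3 + 2*l^2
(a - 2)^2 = a^2 - 4*a + 4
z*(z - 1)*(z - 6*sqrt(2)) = z^3 - 6*sqrt(2)*z^2 - z^2 + 6*sqrt(2)*z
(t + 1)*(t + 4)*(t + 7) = t^3 + 12*t^2 + 39*t + 28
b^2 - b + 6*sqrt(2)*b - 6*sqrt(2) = (b - 1)*(b + 6*sqrt(2))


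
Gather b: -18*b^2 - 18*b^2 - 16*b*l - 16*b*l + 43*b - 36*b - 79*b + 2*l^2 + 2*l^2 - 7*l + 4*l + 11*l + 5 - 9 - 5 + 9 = -36*b^2 + b*(-32*l - 72) + 4*l^2 + 8*l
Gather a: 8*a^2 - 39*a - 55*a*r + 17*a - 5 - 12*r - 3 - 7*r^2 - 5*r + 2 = 8*a^2 + a*(-55*r - 22) - 7*r^2 - 17*r - 6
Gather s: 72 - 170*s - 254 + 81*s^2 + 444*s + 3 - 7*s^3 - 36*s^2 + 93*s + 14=-7*s^3 + 45*s^2 + 367*s - 165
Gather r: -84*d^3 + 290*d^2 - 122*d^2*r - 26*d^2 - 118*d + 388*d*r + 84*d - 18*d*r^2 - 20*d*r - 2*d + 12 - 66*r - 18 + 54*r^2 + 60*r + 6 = -84*d^3 + 264*d^2 - 36*d + r^2*(54 - 18*d) + r*(-122*d^2 + 368*d - 6)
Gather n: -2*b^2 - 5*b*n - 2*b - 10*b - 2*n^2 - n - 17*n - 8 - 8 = -2*b^2 - 12*b - 2*n^2 + n*(-5*b - 18) - 16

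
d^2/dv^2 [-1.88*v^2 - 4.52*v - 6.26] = -3.76000000000000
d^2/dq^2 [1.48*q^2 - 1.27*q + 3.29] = 2.96000000000000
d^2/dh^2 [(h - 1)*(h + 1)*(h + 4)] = 6*h + 8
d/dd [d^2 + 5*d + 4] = 2*d + 5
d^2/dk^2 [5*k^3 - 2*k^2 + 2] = 30*k - 4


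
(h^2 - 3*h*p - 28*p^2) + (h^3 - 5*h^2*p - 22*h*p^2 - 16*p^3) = h^3 - 5*h^2*p + h^2 - 22*h*p^2 - 3*h*p - 16*p^3 - 28*p^2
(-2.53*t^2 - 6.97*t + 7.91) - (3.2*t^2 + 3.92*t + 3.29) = -5.73*t^2 - 10.89*t + 4.62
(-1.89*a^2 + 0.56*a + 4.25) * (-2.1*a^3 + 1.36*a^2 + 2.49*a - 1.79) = 3.969*a^5 - 3.7464*a^4 - 12.8695*a^3 + 10.5575*a^2 + 9.5801*a - 7.6075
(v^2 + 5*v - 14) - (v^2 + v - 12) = 4*v - 2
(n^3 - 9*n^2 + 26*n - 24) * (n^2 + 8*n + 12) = n^5 - n^4 - 34*n^3 + 76*n^2 + 120*n - 288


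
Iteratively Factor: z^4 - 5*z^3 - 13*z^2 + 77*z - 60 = (z - 5)*(z^3 - 13*z + 12) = (z - 5)*(z - 1)*(z^2 + z - 12) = (z - 5)*(z - 1)*(z + 4)*(z - 3)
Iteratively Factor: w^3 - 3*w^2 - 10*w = (w)*(w^2 - 3*w - 10) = w*(w + 2)*(w - 5)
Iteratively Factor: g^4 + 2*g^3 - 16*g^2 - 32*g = (g + 4)*(g^3 - 2*g^2 - 8*g) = (g + 2)*(g + 4)*(g^2 - 4*g) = g*(g + 2)*(g + 4)*(g - 4)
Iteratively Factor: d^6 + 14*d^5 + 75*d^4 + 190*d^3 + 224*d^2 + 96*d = (d + 1)*(d^5 + 13*d^4 + 62*d^3 + 128*d^2 + 96*d) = (d + 1)*(d + 3)*(d^4 + 10*d^3 + 32*d^2 + 32*d) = (d + 1)*(d + 3)*(d + 4)*(d^3 + 6*d^2 + 8*d) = d*(d + 1)*(d + 3)*(d + 4)*(d^2 + 6*d + 8) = d*(d + 1)*(d + 2)*(d + 3)*(d + 4)*(d + 4)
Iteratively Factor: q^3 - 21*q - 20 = (q - 5)*(q^2 + 5*q + 4) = (q - 5)*(q + 1)*(q + 4)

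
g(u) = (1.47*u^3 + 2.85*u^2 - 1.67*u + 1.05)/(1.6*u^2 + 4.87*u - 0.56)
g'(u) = (-3.2*u - 4.87)*(1.47*u^3 + 2.85*u^2 - 1.67*u + 1.05)/(1.6*u^2 + 4.87*u - 0.56)^2 + (4.41*u^2 + 5.7*u - 1.67)/(1.6*u^2 + 4.87*u - 0.56) = (2.352*u^4 + 14.3178*u^3 + 14.0819*u^2 - 6.552*u - 4.1783)/(2.56*u^4 + 15.584*u^3 + 21.9249*u^2 - 5.4544*u + 0.3136)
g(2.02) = 1.36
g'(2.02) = 0.79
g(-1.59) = -1.17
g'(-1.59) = -0.04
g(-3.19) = -66.18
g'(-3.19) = -1760.36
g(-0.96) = -1.06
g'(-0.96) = 0.31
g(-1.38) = -1.16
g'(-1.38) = 0.14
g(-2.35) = -0.52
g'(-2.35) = -2.50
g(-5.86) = -7.24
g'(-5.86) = 0.61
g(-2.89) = 4.57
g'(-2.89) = -30.43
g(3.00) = 2.16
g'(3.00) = 0.84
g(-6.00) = -7.33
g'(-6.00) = 0.64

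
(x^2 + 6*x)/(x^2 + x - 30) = x/(x - 5)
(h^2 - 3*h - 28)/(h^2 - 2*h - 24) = (h - 7)/(h - 6)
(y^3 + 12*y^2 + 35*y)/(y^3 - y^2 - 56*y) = (y + 5)/(y - 8)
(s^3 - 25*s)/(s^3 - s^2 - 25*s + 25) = s/(s - 1)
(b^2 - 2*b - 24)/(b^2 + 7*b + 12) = (b - 6)/(b + 3)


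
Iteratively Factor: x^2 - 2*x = (x)*(x - 2)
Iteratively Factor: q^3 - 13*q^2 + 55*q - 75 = (q - 5)*(q^2 - 8*q + 15) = (q - 5)*(q - 3)*(q - 5)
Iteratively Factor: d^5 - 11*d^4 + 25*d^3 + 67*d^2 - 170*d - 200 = (d + 2)*(d^4 - 13*d^3 + 51*d^2 - 35*d - 100) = (d - 5)*(d + 2)*(d^3 - 8*d^2 + 11*d + 20) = (d - 5)^2*(d + 2)*(d^2 - 3*d - 4) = (d - 5)^2*(d + 1)*(d + 2)*(d - 4)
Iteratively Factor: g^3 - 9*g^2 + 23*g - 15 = (g - 1)*(g^2 - 8*g + 15) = (g - 3)*(g - 1)*(g - 5)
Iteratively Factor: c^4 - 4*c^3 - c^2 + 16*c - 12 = (c + 2)*(c^3 - 6*c^2 + 11*c - 6) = (c - 3)*(c + 2)*(c^2 - 3*c + 2) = (c - 3)*(c - 1)*(c + 2)*(c - 2)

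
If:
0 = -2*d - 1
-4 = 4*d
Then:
No Solution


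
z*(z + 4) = z^2 + 4*z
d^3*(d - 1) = d^4 - d^3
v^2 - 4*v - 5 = (v - 5)*(v + 1)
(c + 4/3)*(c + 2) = c^2 + 10*c/3 + 8/3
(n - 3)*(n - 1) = n^2 - 4*n + 3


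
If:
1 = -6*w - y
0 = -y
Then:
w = -1/6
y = 0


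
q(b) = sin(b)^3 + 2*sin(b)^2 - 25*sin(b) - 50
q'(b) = 3*sin(b)^2*cos(b) + 4*sin(b)*cos(b) - 25*cos(b)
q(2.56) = -62.96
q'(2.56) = 18.30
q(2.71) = -60.03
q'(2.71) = 20.71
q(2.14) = -69.04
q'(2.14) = 10.51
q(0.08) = -51.98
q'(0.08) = -24.58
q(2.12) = -69.25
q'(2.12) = 10.13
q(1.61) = -71.99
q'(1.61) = 0.71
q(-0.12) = -46.98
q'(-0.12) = -25.25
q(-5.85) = -60.07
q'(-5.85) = -20.69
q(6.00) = -42.88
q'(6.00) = -24.85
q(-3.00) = -46.43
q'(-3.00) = 25.25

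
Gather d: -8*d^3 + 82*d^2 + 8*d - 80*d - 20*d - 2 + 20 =-8*d^3 + 82*d^2 - 92*d + 18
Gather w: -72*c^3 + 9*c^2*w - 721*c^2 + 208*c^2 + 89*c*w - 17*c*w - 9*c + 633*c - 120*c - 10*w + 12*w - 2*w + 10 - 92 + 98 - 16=-72*c^3 - 513*c^2 + 504*c + w*(9*c^2 + 72*c)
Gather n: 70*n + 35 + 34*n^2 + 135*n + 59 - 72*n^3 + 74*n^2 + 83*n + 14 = -72*n^3 + 108*n^2 + 288*n + 108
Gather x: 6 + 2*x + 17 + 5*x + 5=7*x + 28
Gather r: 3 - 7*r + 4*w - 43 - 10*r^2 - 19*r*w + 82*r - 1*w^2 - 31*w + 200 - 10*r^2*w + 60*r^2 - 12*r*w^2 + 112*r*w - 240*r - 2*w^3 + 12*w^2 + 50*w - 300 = r^2*(50 - 10*w) + r*(-12*w^2 + 93*w - 165) - 2*w^3 + 11*w^2 + 23*w - 140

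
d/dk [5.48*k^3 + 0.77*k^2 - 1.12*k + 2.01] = 16.44*k^2 + 1.54*k - 1.12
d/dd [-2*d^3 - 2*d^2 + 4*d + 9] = -6*d^2 - 4*d + 4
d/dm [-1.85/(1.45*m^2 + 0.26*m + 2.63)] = (5.365*m + 0.481)/(1.45*m^2 + 0.26*m + 2.63)^2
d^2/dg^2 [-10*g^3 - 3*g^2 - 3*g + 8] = -60*g - 6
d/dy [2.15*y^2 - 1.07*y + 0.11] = 4.3*y - 1.07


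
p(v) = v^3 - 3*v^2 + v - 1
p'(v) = 3*v^2 - 6*v + 1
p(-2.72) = -46.04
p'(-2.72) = 39.52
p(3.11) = 3.17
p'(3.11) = 11.36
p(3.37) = 6.57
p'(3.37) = 14.85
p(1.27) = -2.52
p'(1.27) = -1.78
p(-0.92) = -5.24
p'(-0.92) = 9.06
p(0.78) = -1.57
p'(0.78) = -1.85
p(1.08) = -2.16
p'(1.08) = -1.98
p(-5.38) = -248.93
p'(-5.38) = 120.11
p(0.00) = -1.00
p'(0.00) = 1.00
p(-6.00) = -331.00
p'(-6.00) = 145.00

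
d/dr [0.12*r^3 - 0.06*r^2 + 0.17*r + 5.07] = 0.36*r^2 - 0.12*r + 0.17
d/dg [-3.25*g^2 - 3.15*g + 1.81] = -6.5*g - 3.15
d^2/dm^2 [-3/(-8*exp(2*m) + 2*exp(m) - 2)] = 3*((1 - 16*exp(m))*(4*exp(2*m) - exp(m) + 1) + 2*(8*exp(m) - 1)^2*exp(m))*exp(m)/(2*(4*exp(2*m) - exp(m) + 1)^3)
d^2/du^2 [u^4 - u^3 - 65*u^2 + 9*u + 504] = 12*u^2 - 6*u - 130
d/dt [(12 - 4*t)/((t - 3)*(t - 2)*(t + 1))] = 4*(2*t - 1)/((t - 2)^2*(t + 1)^2)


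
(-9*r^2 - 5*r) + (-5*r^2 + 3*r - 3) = -14*r^2 - 2*r - 3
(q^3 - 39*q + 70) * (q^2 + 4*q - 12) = q^5 + 4*q^4 - 51*q^3 - 86*q^2 + 748*q - 840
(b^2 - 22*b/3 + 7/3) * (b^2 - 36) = b^4 - 22*b^3/3 - 101*b^2/3 + 264*b - 84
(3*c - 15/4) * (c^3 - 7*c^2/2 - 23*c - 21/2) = 3*c^4 - 57*c^3/4 - 447*c^2/8 + 219*c/4 + 315/8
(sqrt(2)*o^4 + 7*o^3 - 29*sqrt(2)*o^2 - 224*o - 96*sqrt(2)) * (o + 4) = sqrt(2)*o^5 + 4*sqrt(2)*o^4 + 7*o^4 - 29*sqrt(2)*o^3 + 28*o^3 - 224*o^2 - 116*sqrt(2)*o^2 - 896*o - 96*sqrt(2)*o - 384*sqrt(2)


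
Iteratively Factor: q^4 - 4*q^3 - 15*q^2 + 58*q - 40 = (q - 5)*(q^3 + q^2 - 10*q + 8) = (q - 5)*(q + 4)*(q^2 - 3*q + 2) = (q - 5)*(q - 2)*(q + 4)*(q - 1)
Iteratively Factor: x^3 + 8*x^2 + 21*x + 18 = (x + 3)*(x^2 + 5*x + 6) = (x + 3)^2*(x + 2)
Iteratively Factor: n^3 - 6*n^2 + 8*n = (n - 2)*(n^2 - 4*n) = (n - 4)*(n - 2)*(n)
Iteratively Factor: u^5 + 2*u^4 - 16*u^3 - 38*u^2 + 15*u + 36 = (u + 3)*(u^4 - u^3 - 13*u^2 + u + 12) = (u + 1)*(u + 3)*(u^3 - 2*u^2 - 11*u + 12) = (u - 1)*(u + 1)*(u + 3)*(u^2 - u - 12) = (u - 1)*(u + 1)*(u + 3)^2*(u - 4)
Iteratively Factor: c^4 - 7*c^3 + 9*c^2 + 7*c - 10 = (c - 5)*(c^3 - 2*c^2 - c + 2) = (c - 5)*(c - 2)*(c^2 - 1) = (c - 5)*(c - 2)*(c - 1)*(c + 1)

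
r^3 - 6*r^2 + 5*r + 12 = (r - 4)*(r - 3)*(r + 1)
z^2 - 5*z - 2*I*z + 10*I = (z - 5)*(z - 2*I)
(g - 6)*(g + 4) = g^2 - 2*g - 24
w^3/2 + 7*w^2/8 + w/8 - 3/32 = (w/2 + 1/4)*(w - 1/4)*(w + 3/2)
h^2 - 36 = (h - 6)*(h + 6)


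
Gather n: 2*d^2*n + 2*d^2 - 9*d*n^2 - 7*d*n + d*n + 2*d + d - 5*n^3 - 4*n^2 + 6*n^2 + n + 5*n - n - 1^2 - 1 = 2*d^2 + 3*d - 5*n^3 + n^2*(2 - 9*d) + n*(2*d^2 - 6*d + 5) - 2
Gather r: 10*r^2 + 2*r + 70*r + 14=10*r^2 + 72*r + 14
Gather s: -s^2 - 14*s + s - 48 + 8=-s^2 - 13*s - 40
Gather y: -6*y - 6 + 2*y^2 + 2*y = 2*y^2 - 4*y - 6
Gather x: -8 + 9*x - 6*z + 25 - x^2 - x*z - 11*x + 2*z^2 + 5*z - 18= -x^2 + x*(-z - 2) + 2*z^2 - z - 1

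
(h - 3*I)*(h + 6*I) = h^2 + 3*I*h + 18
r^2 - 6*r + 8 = (r - 4)*(r - 2)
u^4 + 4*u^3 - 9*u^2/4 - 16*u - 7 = (u - 2)*(u + 1/2)*(u + 2)*(u + 7/2)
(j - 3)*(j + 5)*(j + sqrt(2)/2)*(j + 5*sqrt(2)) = j^4 + 2*j^3 + 11*sqrt(2)*j^3/2 - 10*j^2 + 11*sqrt(2)*j^2 - 165*sqrt(2)*j/2 + 10*j - 75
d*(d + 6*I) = d^2 + 6*I*d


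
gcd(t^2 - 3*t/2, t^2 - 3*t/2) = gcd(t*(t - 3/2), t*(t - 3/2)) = t^2 - 3*t/2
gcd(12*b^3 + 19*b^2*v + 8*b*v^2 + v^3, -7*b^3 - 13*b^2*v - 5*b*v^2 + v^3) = b + v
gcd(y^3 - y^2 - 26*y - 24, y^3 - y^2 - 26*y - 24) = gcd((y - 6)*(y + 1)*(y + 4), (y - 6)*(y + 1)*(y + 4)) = y^3 - y^2 - 26*y - 24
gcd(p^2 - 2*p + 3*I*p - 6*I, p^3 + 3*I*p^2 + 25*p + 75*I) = p + 3*I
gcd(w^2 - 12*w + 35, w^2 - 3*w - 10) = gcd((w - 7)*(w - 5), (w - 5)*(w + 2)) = w - 5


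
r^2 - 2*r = r*(r - 2)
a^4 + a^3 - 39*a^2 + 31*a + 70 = (a - 5)*(a - 2)*(a + 1)*(a + 7)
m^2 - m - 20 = (m - 5)*(m + 4)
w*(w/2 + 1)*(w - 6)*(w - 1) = w^4/2 - 5*w^3/2 - 4*w^2 + 6*w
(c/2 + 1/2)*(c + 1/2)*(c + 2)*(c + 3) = c^4/2 + 13*c^3/4 + 7*c^2 + 23*c/4 + 3/2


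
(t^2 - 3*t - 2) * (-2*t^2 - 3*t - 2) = -2*t^4 + 3*t^3 + 11*t^2 + 12*t + 4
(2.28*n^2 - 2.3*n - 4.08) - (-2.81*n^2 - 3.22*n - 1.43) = 5.09*n^2 + 0.92*n - 2.65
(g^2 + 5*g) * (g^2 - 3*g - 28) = g^4 + 2*g^3 - 43*g^2 - 140*g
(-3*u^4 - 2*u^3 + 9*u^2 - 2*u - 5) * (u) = -3*u^5 - 2*u^4 + 9*u^3 - 2*u^2 - 5*u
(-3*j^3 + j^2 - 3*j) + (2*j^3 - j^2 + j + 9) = -j^3 - 2*j + 9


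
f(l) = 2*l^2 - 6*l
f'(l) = 4*l - 6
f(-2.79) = 32.31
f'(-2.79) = -17.16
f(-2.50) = 27.50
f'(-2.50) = -16.00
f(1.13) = -4.23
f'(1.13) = -1.48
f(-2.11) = 21.56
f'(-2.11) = -14.44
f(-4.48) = 67.02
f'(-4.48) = -23.92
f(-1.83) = 17.68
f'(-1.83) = -13.32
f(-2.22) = 23.18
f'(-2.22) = -14.88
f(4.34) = 11.63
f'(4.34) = 11.36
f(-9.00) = 216.00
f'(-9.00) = -42.00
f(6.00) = 36.00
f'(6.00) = 18.00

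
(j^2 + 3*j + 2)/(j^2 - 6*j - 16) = (j + 1)/(j - 8)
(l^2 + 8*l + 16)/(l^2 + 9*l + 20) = (l + 4)/(l + 5)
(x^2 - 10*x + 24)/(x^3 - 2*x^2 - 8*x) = (x - 6)/(x*(x + 2))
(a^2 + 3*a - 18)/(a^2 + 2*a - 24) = (a - 3)/(a - 4)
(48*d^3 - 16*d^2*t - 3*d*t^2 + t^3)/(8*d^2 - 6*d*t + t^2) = (-12*d^2 + d*t + t^2)/(-2*d + t)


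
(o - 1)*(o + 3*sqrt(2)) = o^2 - o + 3*sqrt(2)*o - 3*sqrt(2)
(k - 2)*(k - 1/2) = k^2 - 5*k/2 + 1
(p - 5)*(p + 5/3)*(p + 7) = p^3 + 11*p^2/3 - 95*p/3 - 175/3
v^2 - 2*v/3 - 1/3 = (v - 1)*(v + 1/3)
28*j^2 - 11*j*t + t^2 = (-7*j + t)*(-4*j + t)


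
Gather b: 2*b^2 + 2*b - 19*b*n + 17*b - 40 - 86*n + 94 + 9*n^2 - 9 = 2*b^2 + b*(19 - 19*n) + 9*n^2 - 86*n + 45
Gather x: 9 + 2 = 11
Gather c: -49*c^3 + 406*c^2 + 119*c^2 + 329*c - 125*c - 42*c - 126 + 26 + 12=-49*c^3 + 525*c^2 + 162*c - 88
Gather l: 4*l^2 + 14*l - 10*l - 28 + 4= 4*l^2 + 4*l - 24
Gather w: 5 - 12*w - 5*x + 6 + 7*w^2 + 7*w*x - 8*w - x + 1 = 7*w^2 + w*(7*x - 20) - 6*x + 12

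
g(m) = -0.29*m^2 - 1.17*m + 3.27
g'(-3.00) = 0.57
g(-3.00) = 4.17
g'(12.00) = -8.13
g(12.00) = -52.53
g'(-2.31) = 0.17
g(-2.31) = 4.43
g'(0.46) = -1.44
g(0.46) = 2.67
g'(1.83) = -2.23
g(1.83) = 0.16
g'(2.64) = -2.70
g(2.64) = -1.84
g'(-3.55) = 0.89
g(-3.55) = 3.77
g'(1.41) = -1.99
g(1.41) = 1.04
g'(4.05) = -3.52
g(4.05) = -6.23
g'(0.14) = -1.25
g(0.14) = 3.10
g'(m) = -0.58*m - 1.17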